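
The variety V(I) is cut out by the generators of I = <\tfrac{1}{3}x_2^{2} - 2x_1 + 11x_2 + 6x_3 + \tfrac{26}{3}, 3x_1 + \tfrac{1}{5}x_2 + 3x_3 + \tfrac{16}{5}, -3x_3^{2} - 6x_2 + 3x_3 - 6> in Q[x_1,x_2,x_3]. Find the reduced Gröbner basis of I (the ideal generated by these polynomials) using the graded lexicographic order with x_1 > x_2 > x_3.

Buchberger's algorithm terminates because the ascending chain of leading-term ideals stabilizes.

f_1 = \tfrac{1}{3}x_2^{2} - 2x_1 + 11x_2 + 6x_3 + \tfrac{26}{3}, LT = x_2^{2}.
f_2 = 3x_1 + \tfrac{1}{5}x_2 + 3x_3 + \tfrac{16}{5}, LT = x_1.
f_3 = -3x_3^{2} - 6x_2 + 3x_3 - 6, LT = x_3^{2}.

S(f_1,f_2): leading monomials are coprime, so the S-polynomial reduces to 0 (Buchberger's first criterion).
S(f_1,f_3): leading monomials are coprime, so the S-polynomial reduces to 0 (Buchberger's first criterion).
S(f_2,f_3): leading monomials are coprime, so the S-polynomial reduces to 0 (Buchberger's first criterion).
Every S-polynomial of the final basis reduces to 0, so we have a Gröbner basis.

G = {x_2^{2} + \tfrac{167}{5}x_2 + 24x_3 + \tfrac{162}{5}, x_3^{2} + 2x_2 - x_3 + 2, x_1 + \tfrac{1}{15}x_2 + x_3 + \tfrac{16}{15}}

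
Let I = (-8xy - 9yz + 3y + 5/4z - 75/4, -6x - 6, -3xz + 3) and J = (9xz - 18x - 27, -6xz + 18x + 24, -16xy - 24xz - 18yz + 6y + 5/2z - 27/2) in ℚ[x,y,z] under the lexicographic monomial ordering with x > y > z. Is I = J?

Since reduced Gröbner bases are canonical representatives of ideals under a given ordering, it suffices to compute and compare them.
Buchberger on the first generating set:
f_1 = -8xy - 9yz + 3y + 5/4z - 75/4, LT = xy.
f_2 = -6x - 6, LT = x.
f_3 = -3xz + 3, LT = xz.

S(f_1,f_2): lcm = xy. S = 9/8yz - 11/8y - 5/32z + 75/32.
  leading term yz: no divisor's leading term divides it; move 9/8yz to the remainder.
  leading term y: no divisor's leading term divides it; move -11/8y to the remainder.
  leading term z: no divisor's leading term divides it; move -5/32z to the remainder.
  leading term 1: no divisor's leading term divides it; move 75/32 to the remainder.
  remainder 9/8yz - 11/8y - 5/32z + 75/32 ≠ 0; add g_4 = 9/8yz - 11/8y - 5/32z + 75/32 to the basis.

S(f_1,f_3): lcm = xyz. S = 9/8yz² - ⅜yz + y - 5/32z² + 75/32z.
  leading term yz²: subtract (z)·g_4 from 9/8yz² - ⅜yz + y - 5/32z² + 75/32z → yz + y
  leading term yz: subtract (8/9)·g_4 from yz + y → 20/9y + 5/36z - 25/12
  leading term y: no divisor's leading term divides it; move 20/9y to the remainder.
  leading term z: no divisor's leading term divides it; move 5/36z to the remainder.
  leading term 1: no divisor's leading term divides it; move -25/12 to the remainder.
  remainder 20/9y + 5/36z - 25/12 ≠ 0; add g_5 = 20/9y + 5/36z - 25/12 to the basis.

S(f_2,f_3): lcm = xz. S = z + 1.
  leading term z: no divisor's leading term divides it; move z to the remainder.
  leading term 1: no divisor's leading term divides it; move 1 to the remainder.
  remainder z + 1 ≠ 0; add g_6 = z + 1 to the basis.

The other S-polynomials (S(f_1,g_4), S(f_2,g_4), S(f_3,g_4), S(f_1,g_5), S(f_2,g_5), S(f_3,g_5), S(g_4,g_5), S(f_1,g_6), S(f_2,g_6), S(f_3,g_6), S(g_4,g_6), S(g_5,g_6)) all reduce to 0 modulo the current basis, so we have a Gröbner basis.
Inter-reduce: drop elements whose leading term is divisible by another's, tail-reduce, and make monic.
Reduced Gröbner basis: {x + 1, y - 1, z + 1}.

Buchberger on the second generating set:
h_1 = 9xz - 18x - 27, LT = xz.
h_2 = -6xz + 18x + 24, LT = xz.
h_3 = -16xy - 24xz - 18yz + 6y + 5/2z - 27/2, LT = xy.

S(h_1,h_2): lcm = xz. S = x + 1.
  leading term x: no divisor's leading term divides it; move x to the remainder.
  leading term 1: no divisor's leading term divides it; move 1 to the remainder.
  remainder x + 1 ≠ 0; add k_4 = x + 1 to the basis.

S(h_1,h_3): lcm = xyz. S = -2xy - 3/2xz² - 9/8yz² + ⅜yz - 3y + 5/32z² - 27/32z.
  leading term xy: subtract (⅛)·h_3 from -2xy - 3/2xz² - 9/8yz² + ⅜yz - 3y + 5/32z² - 27/32z → -3/2xz² + 3xz - 9/8yz² + 21/8yz - 15/4y + 5/32z² - 37/32z + 27/16
  leading term xz²: subtract (-⅙z)·h_1 from -3/2xz² + 3xz - 9/8yz² + 21/8yz - 15/4y + 5/32z² - 37/32z + 27/16 → -9/8yz² + 21/8yz - 15/4y + 5/32z² - 181/32z + 27/16
  leading term yz²: no divisor's leading term divides it; move -9/8yz² to the remainder.
  leading term yz: no divisor's leading term divides it; move 21/8yz to the remainder.
  leading term y: no divisor's leading term divides it; move -15/4y to the remainder.
  leading term z²: no divisor's leading term divides it; move 5/32z² to the remainder.
  leading term z: no divisor's leading term divides it; move -181/32z to the remainder.
  leading term 1: no divisor's leading term divides it; move 27/16 to the remainder.
  remainder -9/8yz² + 21/8yz - 15/4y + 5/32z² - 181/32z + 27/16 ≠ 0; add k_5 = -9/8yz² + 21/8yz - 15/4y + 5/32z² - 181/32z + 27/16 to the basis.

S(h_2,h_3): lcm = xyz. S = -3xy - 3/2xz² - 9/8yz² + ⅜yz - 4y + 5/32z² - 27/32z.
  leading term xy: subtract (3/16)·h_3 from -3xy - 3/2xz² - 9/8yz² + ⅜yz - 4y + 5/32z² - 27/32z → -3/2xz² + 9/2xz - 9/8yz² + 15/4yz - 41/8y + 5/32z² - 21/16z + 81/32
  leading term xz²: subtract (-⅙z)·h_1 from -3/2xz² + 9/2xz - 9/8yz² + 15/4yz - 41/8y + 5/32z² - 21/16z + 81/32 → 3/2xz - 9/8yz² + 15/4yz - 41/8y + 5/32z² - 93/16z + 81/32
  leading term xz: subtract (⅙)·h_1 from 3/2xz - 9/8yz² + 15/4yz - 41/8y + 5/32z² - 93/16z + 81/32 → 3x - 9/8yz² + 15/4yz - 41/8y + 5/32z² - 93/16z + 225/32
  leading term x: subtract (3)·k_4 from 3x - 9/8yz² + 15/4yz - 41/8y + 5/32z² - 93/16z + 225/32 → -9/8yz² + 15/4yz - 41/8y + 5/32z² - 93/16z + 129/32
  leading term yz²: subtract (1)·k_5 from -9/8yz² + 15/4yz - 41/8y + 5/32z² - 93/16z + 129/32 → 9/8yz - 11/8y - 5/32z + 75/32
  leading term yz: no divisor's leading term divides it; move 9/8yz to the remainder.
  leading term y: no divisor's leading term divides it; move -11/8y to the remainder.
  leading term z: no divisor's leading term divides it; move -5/32z to the remainder.
  leading term 1: no divisor's leading term divides it; move 75/32 to the remainder.
  remainder 9/8yz - 11/8y - 5/32z + 75/32 ≠ 0; add k_6 = 9/8yz - 11/8y - 5/32z + 75/32 to the basis.

S(h_1,k_4): lcm = xz. S = -2x - z - 3.
  leading term x: subtract (-2)·k_4 from -2x - z - 3 → -z - 1
  leading term z: no divisor's leading term divides it; move -z to the remainder.
  leading term 1: no divisor's leading term divides it; move -1 to the remainder.
  remainder -z - 1 ≠ 0; add k_7 = -z - 1 to the basis.

S(h_2,k_5): lcm = xyz². S = -⅔xyz - 10/3xy + 5/36xz² - 181/36xz + 3/2x - 4yz.
  leading term xyz: subtract (-2/27y)·h_1 from -⅔xyz - 10/3xy + 5/36xz² - 181/36xz + 3/2x - 4yz → -14/3xy + 5/36xz² - 181/36xz + 3/2x - 4yz - 2y
  leading term xy: subtract (7/24)·h_3 from -14/3xy + 5/36xz² - 181/36xz + 3/2x - 4yz - 2y → 5/36xz² + 71/36xz + 3/2x + 5/4yz - 15/4y - 35/48z + 63/16
  leading term xz²: subtract (5/324z)·h_1 from 5/36xz² + 71/36xz + 3/2x + 5/4yz - 15/4y - 35/48z + 63/16 → 9/4xz + 3/2x + 5/4yz - 15/4y - 5/16z + 63/16
  leading term xz: subtract (¼)·h_1 from 9/4xz + 3/2x + 5/4yz - 15/4y - 5/16z + 63/16 → 6x + 5/4yz - 15/4y - 5/16z + 171/16
  leading term x: subtract (6)·k_4 from 6x + 5/4yz - 15/4y - 5/16z + 171/16 → 5/4yz - 15/4y - 5/16z + 75/16
  leading term yz: subtract (10/9)·k_6 from 5/4yz - 15/4y - 5/16z + 75/16 → -20/9y - 5/36z + 25/12
  leading term y: no divisor's leading term divides it; move -20/9y to the remainder.
  leading term z: subtract (5/36)·k_7 from -5/36z + 25/12 → 20/9
  leading term 1: no divisor's leading term divides it; move 20/9 to the remainder.
  remainder -20/9y + 20/9 ≠ 0; add k_8 = -20/9y + 20/9 to the basis.

The other S-polynomials (S(h_2,k_4), S(h_3,k_4), S(h_1,k_5), S(h_3,k_5), S(k_4,k_5), S(h_1,k_6), S(h_2,k_6), S(h_3,k_6), S(k_4,k_6), S(k_5,k_6), S(h_1,k_7), S(h_2,k_7), S(h_3,k_7), S(k_4,k_7), S(k_5,k_7), S(k_6,k_7), S(h_1,k_8), S(h_2,k_8), S(h_3,k_8), S(k_4,k_8), S(k_5,k_8), S(k_6,k_8), S(k_7,k_8)) all reduce to 0 modulo the current basis, so we have a Gröbner basis.
Inter-reduce: drop elements whose leading term is divisible by another's, tail-reduce, and make monic.
Reduced Gröbner basis: {x + 1, y - 1, z + 1}.

These coincide, so the ideals are equal.

Yes, the ideals are equal.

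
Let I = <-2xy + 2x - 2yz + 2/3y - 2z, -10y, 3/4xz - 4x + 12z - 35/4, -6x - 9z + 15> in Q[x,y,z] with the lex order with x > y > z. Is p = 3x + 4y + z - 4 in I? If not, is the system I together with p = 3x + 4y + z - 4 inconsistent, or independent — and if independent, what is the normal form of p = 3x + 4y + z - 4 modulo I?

First compute the reduced Gröbner basis of I by Buchberger's algorithm.
f_1 = -2xy + 2x - 2yz + 2/3y - 2z, LT = xy.
f_2 = -10y, LT = y.
f_3 = 3/4xz - 4x + 12z - 35/4, LT = xz.
f_4 = -6x - 9z + 15, LT = x.

S(f_1,f_2): lcm = xy. S = -x + yz - 1/3y + z.
  leading term x: subtract (1/6)·f_4 from -x + yz - 1/3y + z → yz - 1/3y + 5/2z - 5/2
  leading term yz: subtract (-1/10z)·f_2 from yz - 1/3y + 5/2z - 5/2 → -1/3y + 5/2z - 5/2
  leading term y: subtract (1/30)·f_2 from -1/3y + 5/2z - 5/2 → 5/2z - 5/2
  leading term z: no divisor's leading term divides it; move 5/2z to the remainder.
  leading term 1: no divisor's leading term divides it; move -5/2 to the remainder.
  remainder 5/2z - 5/2 ≠ 0; add h_5 = 5/2z - 5/2 to the basis.

S(f_1,f_3): lcm = xyz. S = 16/3xy - xz + yz^2 - 49/3yz + 35/3y + z^2.
  leading term xy: subtract (-8/3)·f_1 from 16/3xy - xz + yz^2 - 49/3yz + 35/3y + z^2 → -xz + 16/3x + yz^2 - 65/3yz + 121/9y + z^2 - 16/3z
  leading term xz: subtract (-4/3)·f_3 from -xz + 16/3x + yz^2 - 65/3yz + 121/9y + z^2 - 16/3z → yz^2 - 65/3yz + 121/9y + z^2 + 32/3z - 35/3
  leading term yz^2: subtract (-1/10z^2)·f_2 from yz^2 - 65/3yz + 121/9y + z^2 + 32/3z - 35/3 → -65/3yz + 121/9y + z^2 + 32/3z - 35/3
  leading term yz: subtract (13/6z)·f_2 from -65/3yz + 121/9y + z^2 + 32/3z - 35/3 → 121/9y + z^2 + 32/3z - 35/3
  leading term y: subtract (-121/90)·f_2 from 121/9y + z^2 + 32/3z - 35/3 → z^2 + 32/3z - 35/3
  leading term z^2: subtract (2/5z)·h_5 from z^2 + 32/3z - 35/3 → 35/3z - 35/3
  leading term z: subtract (14/3)·h_5 from 35/3z - 35/3 → 0
  remainder 0.

S(f_1,f_4): lcm = xy. S = -x - 1/2yz + 13/6y + z.
  leading term x: subtract (1/6)·f_4 from -x - 1/2yz + 13/6y + z → -1/2yz + 13/6y + 5/2z - 5/2
  leading term yz: subtract (1/20z)·f_2 from -1/2yz + 13/6y + 5/2z - 5/2 → 13/6y + 5/2z - 5/2
  leading term y: subtract (-13/60)·f_2 from 13/6y + 5/2z - 5/2 → 5/2z - 5/2
  leading term z: subtract (1)·h_5 from 5/2z - 5/2 → 0
  remainder 0.

S(f_2,f_3): leading monomials are coprime, so the S-polynomial reduces to 0 (Buchberger's first criterion).
S(f_2,f_4): leading monomials are coprime, so the S-polynomial reduces to 0 (Buchberger's first criterion).
S(f_3,f_4): lcm = xz. S = -16/3x - 3/2z^2 + 37/2z - 35/3.
  leading term x: subtract (8/9)·f_4 from -16/3x - 3/2z^2 + 37/2z - 35/3 → -3/2z^2 + 53/2z - 25
  leading term z^2: subtract (-3/5z)·h_5 from -3/2z^2 + 53/2z - 25 → 25z - 25
  leading term z: subtract (10)·h_5 from 25z - 25 → 0
  remainder 0.

S(f_1,h_5): leading monomials are coprime, so the S-polynomial reduces to 0 (Buchberger's first criterion).
S(f_2,h_5): leading monomials are coprime, so the S-polynomial reduces to 0 (Buchberger's first criterion).
S(f_3,h_5): lcm = xz. S = -13/3x + 16z - 35/3.
  leading term x: subtract (13/18)·f_4 from -13/3x + 16z - 35/3 → 45/2z - 45/2
  leading term z: subtract (9)·h_5 from 45/2z - 45/2 → 0
  remainder 0.

S(f_4,h_5): leading monomials are coprime, so the S-polynomial reduces to 0 (Buchberger's first criterion).
Every S-polynomial of the final basis reduces to 0, so we have a Gröbner basis.
Inter-reduce: drop elements whose leading term is divisible by another's, tail-reduce, and make monic.
Reduced Gröbner basis: {x - 1, y, z - 1}.
Label its elements g_1 = x - 1, g_2 = y, g_3 = z - 1.

Reduce p = 3x + 4y + z - 4 modulo G:
  leading term x: subtract (3)·g_1 from 3x + 4y + z - 4 → 4y + z - 1
  leading term y: subtract (4)·g_2 from 4y + z - 1 → z - 1
  leading term z: subtract (1)·g_3 from z - 1 → 0
  normal form = 0.
Since the normal form is 0, p ∈ I.

3x + 4y + z - 4 lies in I (it reduces to 0).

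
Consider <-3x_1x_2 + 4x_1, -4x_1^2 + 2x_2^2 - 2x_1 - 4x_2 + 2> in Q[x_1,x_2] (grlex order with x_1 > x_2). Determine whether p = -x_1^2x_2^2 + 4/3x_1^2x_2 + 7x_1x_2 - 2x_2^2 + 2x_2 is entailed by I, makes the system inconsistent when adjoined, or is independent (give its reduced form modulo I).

-x_1^2x_2^2 + 4/3x_1^2x_2 + 7x_1x_2 - 2x_2^2 + 2x_2 is independent of I; its normal form modulo I is -2x_2^2 + 28/3x_1 + 2x_2.

First compute the reduced Gröbner basis of I by Buchberger's algorithm.
f_1 = -3x_1x_2 + 4x_1, LT = x_1x_2.
f_2 = -4x_1^2 + 2x_2^2 - 2x_1 - 4x_2 + 2, LT = x_1^2.

S(f_1,f_2): lcm = x_1^2x_2. S = 1/2x_2^3 - 4/3x_1^2 - 1/2x_1x_2 - x_2^2 + 1/2x_2.
  leading term x_2^3: no divisor's leading term divides it; move 1/2x_2^3 to the remainder.
  leading term x_1^2: subtract (1/3)·f_2 from -4/3x_1^2 - 1/2x_1x_2 - x_2^2 + 1/2x_2 → -1/2x_1x_2 - 5/3x_2^2 + 2/3x_1 + 11/6x_2 - 2/3
  leading term x_1x_2: subtract (1/6)·f_1 from -1/2x_1x_2 - 5/3x_2^2 + 2/3x_1 + 11/6x_2 - 2/3 → -5/3x_2^2 + 11/6x_2 - 2/3
  leading term x_2^2: no divisor's leading term divides it; move -5/3x_2^2 to the remainder.
  leading term x_2: no divisor's leading term divides it; move 11/6x_2 to the remainder.
  leading term 1: no divisor's leading term divides it; move -2/3 to the remainder.
  remainder 1/2x_2^3 - 5/3x_2^2 + 11/6x_2 - 2/3 ≠ 0; add h_3 = 1/2x_2^3 - 5/3x_2^2 + 11/6x_2 - 2/3 to the basis.

The other S-polynomials (S(f_1,h_3), S(f_2,h_3)) all reduce to 0 modulo the current basis, so we have a Gröbner basis.
Inter-reduce: drop elements whose leading term is divisible by another's, tail-reduce, and make monic.
Reduced Gröbner basis: {x_2^3 - 10/3x_2^2 + 11/3x_2 - 4/3, x_1^2 - 1/2x_2^2 + 1/2x_1 + x_2 - 1/2, x_1x_2 - 4/3x_1}.
Label its elements g_1 = x_2^3 - 10/3x_2^2 + 11/3x_2 - 4/3, g_2 = x_1^2 - 1/2x_2^2 + 1/2x_1 + x_2 - 1/2, g_3 = x_1x_2 - 4/3x_1.

Reduce p = -x_1^2x_2^2 + 4/3x_1^2x_2 + 7x_1x_2 - 2x_2^2 + 2x_2 modulo G:
  leading term x_1^2x_2^2: subtract (-x_2^2)·g_2 from -x_1^2x_2^2 + 4/3x_1^2x_2 + 7x_1x_2 - 2x_2^2 + 2x_2 → -1/2x_2^4 + 4/3x_1^2x_2 + 1/2x_1x_2^2 + x_2^3 + 7x_1x_2 - 5/2x_2^2 + 2x_2
  leading term x_2^4: subtract (-1/2x_2)·g_1 from -1/2x_2^4 + 4/3x_1^2x_2 + 1/2x_1x_2^2 + x_2^3 + 7x_1x_2 - 5/2x_2^2 + 2x_2 → 4/3x_1^2x_2 + 1/2x_1x_2^2 - 2/3x_2^3 + 7x_1x_2 - 2/3x_2^2 + 4/3x_2
  leading term x_1^2x_2: subtract (4/3x_2)·g_2 from 4/3x_1^2x_2 + 1/2x_1x_2^2 - 2/3x_2^3 + 7x_1x_2 - 2/3x_2^2 + 4/3x_2 → 1/2x_1x_2^2 + 19/3x_1x_2 - 2x_2^2 + 2x_2
  leading term x_1x_2^2: subtract (1/2x_2)·g_3 from 1/2x_1x_2^2 + 19/3x_1x_2 - 2x_2^2 + 2x_2 → 7x_1x_2 - 2x_2^2 + 2x_2
  leading term x_1x_2: subtract (7)·g_3 from 7x_1x_2 - 2x_2^2 + 2x_2 → -2x_2^2 + 28/3x_1 + 2x_2
  leading term x_2^2: no divisor's leading term divides it; move -2x_2^2 to the remainder.
  leading term x_1: no divisor's leading term divides it; move 28/3x_1 to the remainder.
  leading term x_2: no divisor's leading term divides it; move 2x_2 to the remainder.
  normal form = -2x_2^2 + 28/3x_1 + 2x_2.
The normal form is nonzero, so p ∉ I. Since p minus its normal form lies in I, I + (p) = I + (r) where r = -2x_2^2 + 28/3x_1 + 2x_2; decide whether this ideal is the whole ring.
Run Buchberger on G together with r (pairs among the g_i already reduce to 0 since G is a Gröbner basis):
g_1 = x_2^3 - 10/3x_2^2 + 11/3x_2 - 4/3, LT = x_2^3.
g_2 = x_1^2 - 1/2x_2^2 + 1/2x_1 + x_2 - 1/2, LT = x_1^2.
g_3 = x_1x_2 - 4/3x_1, LT = x_1x_2.
r = -2x_2^2 + 28/3x_1 + 2x_2, LT = x_2^2.

S(g_1,r): lcm = x_2^3. S = 14/3x_1x_2 - 7/3x_2^2 + 11/3x_2 - 4/3.
  leading term x_1x_2: subtract (14/3)·g_3 from 14/3x_1x_2 - 7/3x_2^2 + 11/3x_2 - 4/3 → -7/3x_2^2 + 56/9x_1 + 11/3x_2 - 4/3
  leading term x_2^2: subtract (7/6)·r from -7/3x_2^2 + 56/9x_1 + 11/3x_2 - 4/3 → -14/3x_1 + 4/3x_2 - 4/3
  leading term x_1: no divisor's leading term divides it; move -14/3x_1 to the remainder.
  leading term x_2: no divisor's leading term divides it; move 4/3x_2 to the remainder.
  leading term 1: no divisor's leading term divides it; move -4/3 to the remainder.
  remainder -14/3x_1 + 4/3x_2 - 4/3 ≠ 0; add m_5 = -14/3x_1 + 4/3x_2 - 4/3 to the basis.

S(g_3,r): lcm = x_1x_2^2. S = 14/3x_1^2 - 1/3x_1x_2.
  leading term x_1^2: subtract (14/3)·g_2 from 14/3x_1^2 - 1/3x_1x_2 → -1/3x_1x_2 + 7/3x_2^2 - 7/3x_1 - 14/3x_2 + 7/3
  leading term x_1x_2: subtract (-1/3)·g_3 from -1/3x_1x_2 + 7/3x_2^2 - 7/3x_1 - 14/3x_2 + 7/3 → 7/3x_2^2 - 25/9x_1 - 14/3x_2 + 7/3
  leading term x_2^2: subtract (-7/6)·r from 7/3x_2^2 - 25/9x_1 - 14/3x_2 + 7/3 → 73/9x_1 - 7/3x_2 + 7/3
  leading term x_1: subtract (-73/42)·m_5 from 73/9x_1 - 7/3x_2 + 7/3 → -1/63x_2 + 1/63
  leading term x_2: no divisor's leading term divides it; move -1/63x_2 to the remainder.
  leading term 1: no divisor's leading term divides it; move 1/63 to the remainder.
  remainder -1/63x_2 + 1/63 ≠ 0; add m_6 = -1/63x_2 + 1/63 to the basis.

The other S-polynomials (S(g_1,g_2), S(g_1,g_3), S(g_2,g_3), S(g_2,r), S(g_1,m_5), S(g_2,m_5), S(g_3,m_5), S(r,m_5), S(g_1,m_6), S(g_2,m_6), S(g_3,m_6), S(r,m_6), S(m_5,m_6)) all reduce to 0 modulo the current basis, so we have a Gröbner basis.
Inter-reduce: drop elements whose leading term is divisible by another's, tail-reduce, and make monic.
Reduced Gröbner basis: {x_1, x_2 - 1}.
The reduced Gröbner basis of I + (p) is {x_1, x_2 - 1} ≠ {1}, a proper ideal, so the enlarged system stays consistent: p is independent of I, with normal form -2x_2^2 + 28/3x_1 + 2x_2.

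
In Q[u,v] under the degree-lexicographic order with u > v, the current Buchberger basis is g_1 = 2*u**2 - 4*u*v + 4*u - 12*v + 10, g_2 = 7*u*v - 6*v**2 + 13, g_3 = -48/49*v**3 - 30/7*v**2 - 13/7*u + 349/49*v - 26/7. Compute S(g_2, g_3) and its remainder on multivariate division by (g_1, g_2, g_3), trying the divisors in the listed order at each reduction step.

lcm(LM(g_2), LM(g_3)) = u*v**3.
S = (lcm/LT(g_2))·g_2 − (lcm/LT(g_3))·g_3 = -6/7*v**4 - 35/8*u*v**2 - 91/48*u**2 + 349/48*u*v + 13/7*v**2 - 91/24*u.
Reduce S modulo (g_1, g_2, g_3) in that order:
  leading term v**4: subtract (7/8*v)·g_3 from -6/7*v**4 - 35/8*u*v**2 - 91/48*u**2 + 349/48*u*v + 13/7*v**2 - 91/24*u → -35/8*u*v**2 + 15/4*v**3 - 91/48*u**2 + 427/48*u*v - 35/8*v**2 - 91/24*u + 13/4*v
  leading term u*v**2: subtract (-5/8*v)·g_2 from -35/8*u*v**2 + 15/4*v**3 - 91/48*u**2 + 427/48*u*v - 35/8*v**2 - 91/24*u + 13/4*v → -91/48*u**2 + 427/48*u*v - 35/8*v**2 - 91/24*u + 91/8*v
  leading term u**2: subtract (-91/96)·g_1 from -91/48*u**2 + 427/48*u*v - 35/8*v**2 - 91/24*u + 91/8*v → 245/48*u*v - 35/8*v**2 + 455/48
  leading term u*v: subtract (35/48)·g_2 from 245/48*u*v - 35/8*v**2 + 455/48 → 0
The remainder is 0, so this S-polynomial contributes no new basis element.
This is the inner loop of Buchberger's algorithm — each nonzero remainder becomes a new basis element.

S(g_2, g_3) = -6/7*v**4 - 35/8*u*v**2 - 91/48*u**2 + 349/48*u*v + 13/7*v**2 - 91/24*u; remainder on division = 0.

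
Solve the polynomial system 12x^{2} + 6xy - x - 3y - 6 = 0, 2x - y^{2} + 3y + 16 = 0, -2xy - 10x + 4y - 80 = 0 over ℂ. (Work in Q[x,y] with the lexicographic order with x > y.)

{(-3, 5)}

Compute a lex Gröbner basis by Buchberger's algorithm.
f_1 = 12x^{2} + 6xy - x - 3y - 6, LT = x^{2}.
f_2 = 2x - y^{2} + 3y + 16, LT = x.
f_3 = -2xy - 10x + 4y - 80, LT = xy.

S(f_1,f_2): lcm = x^{2}. S = \tfrac{1}{2}xy^{2} - xy - \tfrac{97}{12}x - \tfrac{1}{4}y - \tfrac{1}{2}.
  leading term xy^{2}: subtract (\tfrac{1}{4}y^{2})·f_2 from \tfrac{1}{2}xy^{2} - xy - \tfrac{97}{12}x - \tfrac{1}{4}y - \tfrac{1}{2} → -xy - \tfrac{97}{12}x + \tfrac{1}{4}y^{4} - \tfrac{3}{4}y^{3} - 4y^{2} - \tfrac{1}{4}y - \tfrac{1}{2}
  leading term xy: subtract (-\tfrac{1}{2}y)·f_2 from -xy - \tfrac{97}{12}x + \tfrac{1}{4}y^{4} - \tfrac{3}{4}y^{3} - 4y^{2} - \tfrac{1}{4}y - \tfrac{1}{2} → -\tfrac{97}{12}x + \tfrac{1}{4}y^{4} - \tfrac{5}{4}y^{3} - \tfrac{5}{2}y^{2} + \tfrac{31}{4}y - \tfrac{1}{2}
  leading term x: subtract (-\tfrac{97}{24})·f_2 from -\tfrac{97}{12}x + \tfrac{1}{4}y^{4} - \tfrac{5}{4}y^{3} - \tfrac{5}{2}y^{2} + \tfrac{31}{4}y - \tfrac{1}{2} → \tfrac{1}{4}y^{4} - \tfrac{5}{4}y^{3} - \tfrac{157}{24}y^{2} + \tfrac{159}{8}y + \tfrac{385}{6}
  leading term y^{4}: no divisor's leading term divides it; move \tfrac{1}{4}y^{4} to the remainder.
  leading term y^{3}: no divisor's leading term divides it; move -\tfrac{5}{4}y^{3} to the remainder.
  leading term y^{2}: no divisor's leading term divides it; move -\tfrac{157}{24}y^{2} to the remainder.
  leading term y: no divisor's leading term divides it; move \tfrac{159}{8}y to the remainder.
  leading term 1: no divisor's leading term divides it; move \tfrac{385}{6} to the remainder.
  remainder \tfrac{1}{4}y^{4} - \tfrac{5}{4}y^{3} - \tfrac{157}{24}y^{2} + \tfrac{159}{8}y + \tfrac{385}{6} ≠ 0; add h_4 = \tfrac{1}{4}y^{4} - \tfrac{5}{4}y^{3} - \tfrac{157}{24}y^{2} + \tfrac{159}{8}y + \tfrac{385}{6} to the basis.

S(f_1,f_3): lcm = x^{2}y. S = -5x^{2} + \tfrac{1}{2}xy^{2} + \tfrac{23}{12}xy - 40x - \tfrac{1}{4}y^{2} - \tfrac{1}{2}y.
  leading term x^{2}: subtract (-\tfrac{5}{12})·f_1 from -5x^{2} + \tfrac{1}{2}xy^{2} + \tfrac{23}{12}xy - 40x - \tfrac{1}{4}y^{2} - \tfrac{1}{2}y → \tfrac{1}{2}xy^{2} + \tfrac{53}{12}xy - \tfrac{485}{12}x - \tfrac{1}{4}y^{2} - \tfrac{7}{4}y - \tfrac{5}{2}
  leading term xy^{2}: subtract (\tfrac{1}{4}y^{2})·f_2 from \tfrac{1}{2}xy^{2} + \tfrac{53}{12}xy - \tfrac{485}{12}x - \tfrac{1}{4}y^{2} - \tfrac{7}{4}y - \tfrac{5}{2} → \tfrac{53}{12}xy - \tfrac{485}{12}x + \tfrac{1}{4}y^{4} - \tfrac{3}{4}y^{3} - \tfrac{17}{4}y^{2} - \tfrac{7}{4}y - \tfrac{5}{2}
  leading term xy: subtract (\tfrac{53}{24}y)·f_2 from \tfrac{53}{12}xy - \tfrac{485}{12}x + \tfrac{1}{4}y^{4} - \tfrac{3}{4}y^{3} - \tfrac{17}{4}y^{2} - \tfrac{7}{4}y - \tfrac{5}{2} → -\tfrac{485}{12}x + \tfrac{1}{4}y^{4} + \tfrac{35}{24}y^{3} - \tfrac{87}{8}y^{2} - \tfrac{445}{12}y - \tfrac{5}{2}
  leading term x: subtract (-\tfrac{485}{24})·f_2 from -\tfrac{485}{12}x + \tfrac{1}{4}y^{4} + \tfrac{35}{24}y^{3} - \tfrac{87}{8}y^{2} - \tfrac{445}{12}y - \tfrac{5}{2} → \tfrac{1}{4}y^{4} + \tfrac{35}{24}y^{3} - \tfrac{373}{12}y^{2} + \tfrac{565}{24}y + \tfrac{1925}{6}
  leading term y^{4}: subtract (1)·h_4 from \tfrac{1}{4}y^{4} + \tfrac{35}{24}y^{3} - \tfrac{373}{12}y^{2} + \tfrac{565}{24}y + \tfrac{1925}{6} → \tfrac{65}{24}y^{3} - \tfrac{589}{24}y^{2} + \tfrac{11}{3}y + \tfrac{770}{3}
  leading term y^{3}: no divisor's leading term divides it; move \tfrac{65}{24}y^{3} to the remainder.
  leading term y^{2}: no divisor's leading term divides it; move -\tfrac{589}{24}y^{2} to the remainder.
  leading term y: no divisor's leading term divides it; move \tfrac{11}{3}y to the remainder.
  leading term 1: no divisor's leading term divides it; move \tfrac{770}{3} to the remainder.
  remainder \tfrac{65}{24}y^{3} - \tfrac{589}{24}y^{2} + \tfrac{11}{3}y + \tfrac{770}{3} ≠ 0; add h_5 = \tfrac{65}{24}y^{3} - \tfrac{589}{24}y^{2} + \tfrac{11}{3}y + \tfrac{770}{3} to the basis.

S(f_2,f_3): lcm = xy. S = -5x - \tfrac{1}{2}y^{3} + \tfrac{3}{2}y^{2} + 10y - 40.
  leading term x: subtract (-\tfrac{5}{2})·f_2 from -5x - \tfrac{1}{2}y^{3} + \tfrac{3}{2}y^{2} + 10y - 40 → -\tfrac{1}{2}y^{3} - y^{2} + \tfrac{35}{2}y
  leading term y^{3}: subtract (-\tfrac{12}{65})·h_5 from -\tfrac{1}{2}y^{3} - y^{2} + \tfrac{35}{2}y → -\tfrac{719}{130}y^{2} + \tfrac{2363}{130}y + \tfrac{616}{13}
  leading term y^{2}: no divisor's leading term divides it; move -\tfrac{719}{130}y^{2} to the remainder.
  leading term y: no divisor's leading term divides it; move \tfrac{2363}{130}y to the remainder.
  leading term 1: no divisor's leading term divides it; move \tfrac{616}{13} to the remainder.
  remainder -\tfrac{719}{130}y^{2} + \tfrac{2363}{130}y + \tfrac{616}{13} ≠ 0; add h_6 = -\tfrac{719}{130}y^{2} + \tfrac{2363}{130}y + \tfrac{616}{13} to the basis.

S(f_3,h_4): lcm = xy^{4}. S = 10xy^{3} + \tfrac{157}{6}xy^{2} - \tfrac{159}{2}xy - \tfrac{770}{3}x - 2y^{4} + 40y^{3}.
  leading term xy^{3}: subtract (5y^{3})·f_2 from 10xy^{3} + \tfrac{157}{6}xy^{2} - \tfrac{159}{2}xy - \tfrac{770}{3}x - 2y^{4} + 40y^{3} → \tfrac{157}{6}xy^{2} - \tfrac{159}{2}xy - \tfrac{770}{3}x + 5y^{5} - 17y^{4} - 40y^{3}
  leading term xy^{2}: subtract (\tfrac{157}{12}y^{2})·f_2 from \tfrac{157}{6}xy^{2} - \tfrac{159}{2}xy - \tfrac{770}{3}x + 5y^{5} - 17y^{4} - 40y^{3} → -\tfrac{159}{2}xy - \tfrac{770}{3}x + 5y^{5} - \tfrac{47}{12}y^{4} - \tfrac{317}{4}y^{3} - \tfrac{628}{3}y^{2}
  leading term xy: subtract (-\tfrac{159}{4}y)·f_2 from -\tfrac{159}{2}xy - \tfrac{770}{3}x + 5y^{5} - \tfrac{47}{12}y^{4} - \tfrac{317}{4}y^{3} - \tfrac{628}{3}y^{2} → -\tfrac{770}{3}x + 5y^{5} - \tfrac{47}{12}y^{4} - 119y^{3} - \tfrac{1081}{12}y^{2} + 636y
  leading term x: subtract (-\tfrac{385}{3})·f_2 from -\tfrac{770}{3}x + 5y^{5} - \tfrac{47}{12}y^{4} - 119y^{3} - \tfrac{1081}{12}y^{2} + 636y → 5y^{5} - \tfrac{47}{12}y^{4} - 119y^{3} - \tfrac{2621}{12}y^{2} + 1021y + \tfrac{6160}{3}
  leading term y^{5}: subtract (20y)·h_4 from 5y^{5} - \tfrac{47}{12}y^{4} - 119y^{3} - \tfrac{2621}{12}y^{2} + 1021y + \tfrac{6160}{3} → \tfrac{253}{12}y^{4} + \tfrac{71}{6}y^{3} - \tfrac{7391}{12}y^{2} - \tfrac{787}{3}y + \tfrac{6160}{3}
  leading term y^{4}: subtract (\tfrac{253}{3})·h_4 from \tfrac{253}{12}y^{4} + \tfrac{71}{6}y^{3} - \tfrac{7391}{12}y^{2} - \tfrac{787}{3}y + \tfrac{6160}{3} → \tfrac{469}{4}y^{3} - \tfrac{4625}{72}y^{2} - \tfrac{46523}{24}y - \tfrac{60445}{18}
  leading term y^{3}: subtract (\tfrac{2814}{65})·h_5 from \tfrac{469}{4}y^{3} - \tfrac{4625}{72}y^{2} - \tfrac{46523}{24}y - \tfrac{60445}{18} → \tfrac{4671713}{4680}y^{2} - \tfrac{3271627}{1560}y - \tfrac{3385921}{234}
  leading term y^{2}: subtract (-\tfrac{4671713}{25884})·h_6 from \tfrac{4671713}{4680}y^{2} - \tfrac{3271627}{1560}y - \tfrac{3385921}{234} → \tfrac{15316763}{12942}y - \tfrac{76583815}{12942}
  leading term y: no divisor's leading term divides it; move \tfrac{15316763}{12942}y to the remainder.
  leading term 1: no divisor's leading term divides it; move -\tfrac{76583815}{12942} to the remainder.
  remainder \tfrac{15316763}{12942}y - \tfrac{76583815}{12942} ≠ 0; add h_7 = \tfrac{15316763}{12942}y - \tfrac{76583815}{12942} to the basis.

The other S-polynomials (S(f_1,h_4), S(f_2,h_4), S(f_1,h_5), S(f_2,h_5), S(f_3,h_5), S(h_4,h_5), S(f_1,h_6), S(f_2,h_6), S(f_3,h_6), S(h_4,h_6), S(h_5,h_6), S(f_1,h_7), S(f_2,h_7), S(f_3,h_7), S(h_4,h_7), S(h_5,h_7), S(h_6,h_7)) all reduce to 0 modulo the current basis, so we have a Gröbner basis.
Inter-reduce: drop elements whose leading term is divisible by another's, tail-reduce, and make monic.
Reduced Gröbner basis: {x + 3, y - 5}.

A lex Gröbner basis eliminates variables successively. Here y - 5 depends only on y, with roots {5}; lifting each root through the earlier basis elements recovers the full solutions.
  y = 5: the earlier basis element becomes x + 3 = 0, giving x = -3 — point (-3, 5).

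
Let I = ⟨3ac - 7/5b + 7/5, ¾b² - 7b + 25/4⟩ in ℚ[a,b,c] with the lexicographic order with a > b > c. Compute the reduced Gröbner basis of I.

This is the nonlinear analogue of row-reducing a linear system.

f_1 = 3ac - 7/5b + 7/5, LT = ac.
f_2 = ¾b² - 7b + 25/4, LT = b².

The S-polynomials (S(f_1,f_2)) all reduce to 0 modulo the current basis, so we have a Gröbner basis.

G = {ac - 7/15b + 7/15, b² - 28/3b + 25/3}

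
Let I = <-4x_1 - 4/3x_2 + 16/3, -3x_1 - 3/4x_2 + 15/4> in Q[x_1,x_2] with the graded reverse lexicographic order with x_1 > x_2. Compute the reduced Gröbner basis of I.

f_1 = -4x_1 - 4/3x_2 + 16/3, LT = x_1.
f_2 = -3x_1 - 3/4x_2 + 15/4, LT = x_1.

S(f_1,f_2): lcm = x_1. S = 1/12x_2 - 1/12.
  reduce S modulo (f_1, f_2):
  remainder 1/12x_2 - 1/12 ≠ 0; add g_3 = 1/12x_2 - 1/12 to the basis.

The other S-polynomials (S(f_1,g_3), S(f_2,g_3)) all reduce to 0 modulo the current basis, so we have a Gröbner basis.
Inter-reduce: drop elements whose leading term is divisible by another's, tail-reduce, and make monic.

G = {x_1 - 1, x_2 - 1}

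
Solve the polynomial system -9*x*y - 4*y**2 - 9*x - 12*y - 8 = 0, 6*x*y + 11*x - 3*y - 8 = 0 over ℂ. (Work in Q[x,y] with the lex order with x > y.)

{(1, -1), (23/108 + sqrt(1199)*I/108, -119/48 - sqrt(1199)*I/48), (23/108 - sqrt(1199)*I/108, -119/48 + sqrt(1199)*I/48)}

Compute a lex Gröbner basis by Buchberger's algorithm.
f_1 = -9*x*y - 9*x - 4*y**2 - 12*y - 8, LT = x*y.
f_2 = 6*x*y + 11*x - 3*y - 8, LT = x*y.

S(f_1,f_2): lcm = x*y. S = -5/6*x + 4/9*y**2 + 11/6*y + 20/9.
  leading term x: no divisor's leading term divides it; move -5/6*x to the remainder.
  leading term y**2: no divisor's leading term divides it; move 4/9*y**2 to the remainder.
  leading term y: no divisor's leading term divides it; move 11/6*y to the remainder.
  leading term 1: no divisor's leading term divides it; move 20/9 to the remainder.
  remainder -5/6*x + 4/9*y**2 + 11/6*y + 20/9 ≠ 0; add h_3 = -5/6*x + 4/9*y**2 + 11/6*y + 20/9 to the basis.

S(f_1,h_3): lcm = x*y. S = x + 8/15*y**3 + 119/45*y**2 + 4*y + 8/9.
  leading term x: subtract (-6/5)·h_3 from x + 8/15*y**3 + 119/45*y**2 + 4*y + 8/9 → 8/15*y**3 + 143/45*y**2 + 31/5*y + 32/9
  leading term y**3: no divisor's leading term divides it; move 8/15*y**3 to the remainder.
  leading term y**2: no divisor's leading term divides it; move 143/45*y**2 to the remainder.
  leading term y: no divisor's leading term divides it; move 31/5*y to the remainder.
  leading term 1: no divisor's leading term divides it; move 32/9 to the remainder.
  remainder 8/15*y**3 + 143/45*y**2 + 31/5*y + 32/9 ≠ 0; add h_4 = 8/15*y**3 + 143/45*y**2 + 31/5*y + 32/9 to the basis.

S(f_2,h_3): lcm = x*y. S = 11/6*x + 8/15*y**3 + 11/5*y**2 + 13/6*y - 4/3.
  leading term x: subtract (-11/5)·h_3 from 11/6*x + 8/15*y**3 + 11/5*y**2 + 13/6*y - 4/3 → 8/15*y**3 + 143/45*y**2 + 31/5*y + 32/9
  leading term y**3: subtract (1)·h_4 from 8/15*y**3 + 143/45*y**2 + 31/5*y + 32/9 → 0
  remainder 0.

S(f_1,h_4): lcm = x*y**3. S = -119/24*x*y**2 - 93/8*x*y - 20/3*x + 4/9*y**4 + 4/3*y**3 + 8/9*y**2.
  leading term x*y**2: subtract (119/216*y)·f_1 from -119/24*x*y**2 - 93/8*x*y - 20/3*x + 4/9*y**4 + 4/3*y**3 + 8/9*y**2 → -20/3*x*y - 20/3*x + 4/9*y**4 + 191/54*y**3 + 15/2*y**2 + 119/27*y
  leading term x*y: subtract (20/27)·f_1 from -20/3*x*y - 20/3*x + 4/9*y**4 + 191/54*y**3 + 15/2*y**2 + 119/27*y → 4/9*y**4 + 191/54*y**3 + 565/54*y**2 + 359/27*y + 160/27
  leading term y**4: subtract (5/6*y)·h_4 from 4/9*y**4 + 191/54*y**3 + 565/54*y**2 + 359/27*y + 160/27 → 8/9*y**3 + 143/27*y**2 + 31/3*y + 160/27
  leading term y**3: subtract (5/3)·h_4 from 8/9*y**3 + 143/27*y**2 + 31/3*y + 160/27 → 0
  remainder 0.

S(f_2,h_4): lcm = x*y**3. S = -33/8*x*y**2 - 93/8*x*y - 20/3*x - 1/2*y**3 - 4/3*y**2.
  leading term x*y**2: subtract (11/24*y)·f_1 from -33/8*x*y**2 - 93/8*x*y - 20/3*x - 1/2*y**3 - 4/3*y**2 → -15/2*x*y - 20/3*x + 4/3*y**3 + 25/6*y**2 + 11/3*y
  leading term x*y: subtract (5/6)·f_1 from -15/2*x*y - 20/3*x + 4/3*y**3 + 25/6*y**2 + 11/3*y → 5/6*x + 4/3*y**3 + 15/2*y**2 + 41/3*y + 20/3
  leading term x: subtract (-1)·h_3 from 5/6*x + 4/3*y**3 + 15/2*y**2 + 41/3*y + 20/3 → 4/3*y**3 + 143/18*y**2 + 31/2*y + 80/9
  leading term y**3: subtract (5/2)·h_4 from 4/3*y**3 + 143/18*y**2 + 31/2*y + 80/9 → 0
  remainder 0.

S(h_3,h_4): leading monomials are coprime, so the S-polynomial reduces to 0 (Buchberger's first criterion).
Every S-polynomial of the final basis reduces to 0, so we have a Gröbner basis.
Inter-reduce: drop elements whose leading term is divisible by another's, tail-reduce, and make monic.
Reduced Gröbner basis: {x - 8/15*y**2 - 11/5*y - 8/3, y**3 + 143/24*y**2 + 93/8*y + 20/3}.

A lex Gröbner basis eliminates variables successively. Here y**3 + 143/24*y**2 + 93/8*y + 20/3 depends only on y, with roots {-1, -119/48 - sqrt(1199)*I/48, -119/48 + sqrt(1199)*I/48}; lifting each root through the earlier basis elements recovers the full solutions.
  y = -1: the earlier basis element becomes x - 1 = 0, giving x = 1 — point (1, -1).
  y = -119/48 - sqrt(1199)*I/48: the earlier basis element becomes x - 23/108 - sqrt(1199)*I/108 = 0, giving x = 23/108 + sqrt(1199)*I/108 — point (23/108 + sqrt(1199)*I/108, -119/48 - sqrt(1199)*I/48).
  y = -119/48 + sqrt(1199)*I/48: the earlier basis element becomes x - 23/108 + sqrt(1199)*I/108 = 0, giving x = 23/108 - sqrt(1199)*I/108 — point (23/108 - sqrt(1199)*I/108, -119/48 + sqrt(1199)*I/48).
Zero-dimensionality of the ideal guarantees finitely many solutions over ℂ.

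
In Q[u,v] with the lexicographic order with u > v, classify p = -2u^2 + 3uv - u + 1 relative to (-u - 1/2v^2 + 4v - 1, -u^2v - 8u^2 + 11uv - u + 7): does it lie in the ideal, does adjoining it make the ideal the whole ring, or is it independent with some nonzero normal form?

-2u^2 + 3uv - u + 1 is independent of I; its normal form modulo I is -1/2v^4 + 13/2v^3 - 43/2v^2 + 9v.

First compute the reduced Gröbner basis of I by Buchberger's algorithm.
f_1 = -u - 1/2v^2 + 4v - 1, LT = u.
f_2 = -u^2v - 8u^2 + 11uv - u + 7, LT = u^2v.

S(f_1,f_2): lcm = u^2v. S = -8u^2 + 1/2uv^3 - 4uv^2 + 12uv - u + 7.
  leading term u^2: subtract (8u)·f_1 from -8u^2 + 1/2uv^3 - 4uv^2 + 12uv - u + 7 → 1/2uv^3 - 20uv + 7u + 7
  leading term uv^3: subtract (-1/2v^3)·f_1 from 1/2uv^3 - 20uv + 7u + 7 → -20uv + 7u - 1/4v^5 + 2v^4 - 1/2v^3 + 7
  leading term uv: subtract (20v)·f_1 from -20uv + 7u - 1/4v^5 + 2v^4 - 1/2v^3 + 7 → 7u - 1/4v^5 + 2v^4 + 19/2v^3 - 80v^2 + 20v + 7
  leading term u: subtract (-7)·f_1 from 7u - 1/4v^5 + 2v^4 + 19/2v^3 - 80v^2 + 20v + 7 → -1/4v^5 + 2v^4 + 19/2v^3 - 167/2v^2 + 48v
  leading term v^5: no divisor's leading term divides it; move -1/4v^5 to the remainder.
  leading term v^4: no divisor's leading term divides it; move 2v^4 to the remainder.
  leading term v^3: no divisor's leading term divides it; move 19/2v^3 to the remainder.
  leading term v^2: no divisor's leading term divides it; move -167/2v^2 to the remainder.
  leading term v: no divisor's leading term divides it; move 48v to the remainder.
  remainder -1/4v^5 + 2v^4 + 19/2v^3 - 167/2v^2 + 48v ≠ 0; add h_3 = -1/4v^5 + 2v^4 + 19/2v^3 - 167/2v^2 + 48v to the basis.

The other S-polynomials (S(f_1,h_3), S(f_2,h_3)) all reduce to 0 modulo the current basis, so we have a Gröbner basis.
Inter-reduce: drop elements whose leading term is divisible by another's, tail-reduce, and make monic.
Reduced Gröbner basis: {u + 1/2v^2 - 4v + 1, v^5 - 8v^4 - 38v^3 + 334v^2 - 192v}.
Label its elements g_1 = u + 1/2v^2 - 4v + 1, g_2 = v^5 - 8v^4 - 38v^3 + 334v^2 - 192v.

Reduce p = -2u^2 + 3uv - u + 1 modulo G:
  leading term u^2: subtract (-2u)·g_1 from -2u^2 + 3uv - u + 1 → uv^2 - 5uv + u + 1
  leading term uv^2: subtract (v^2)·g_1 from uv^2 - 5uv + u + 1 → -5uv + u - 1/2v^4 + 4v^3 - v^2 + 1
  leading term uv: subtract (-5v)·g_1 from -5uv + u - 1/2v^4 + 4v^3 - v^2 + 1 → u - 1/2v^4 + 13/2v^3 - 21v^2 + 5v + 1
  leading term u: subtract (1)·g_1 from u - 1/2v^4 + 13/2v^3 - 21v^2 + 5v + 1 → -1/2v^4 + 13/2v^3 - 43/2v^2 + 9v
  leading term v^4: no divisor's leading term divides it; move -1/2v^4 to the remainder.
  leading term v^3: no divisor's leading term divides it; move 13/2v^3 to the remainder.
  leading term v^2: no divisor's leading term divides it; move -43/2v^2 to the remainder.
  leading term v: no divisor's leading term divides it; move 9v to the remainder.
  normal form = -1/2v^4 + 13/2v^3 - 43/2v^2 + 9v.
The normal form is nonzero, so p ∉ I. Since p minus its normal form lies in I, I + (p) = I + (r) where r = -1/2v^4 + 13/2v^3 - 43/2v^2 + 9v; decide whether this ideal is the whole ring.
Run Buchberger on G together with r (pairs among the g_i already reduce to 0 since G is a Gröbner basis):
g_1 = u + 1/2v^2 - 4v + 1, LT = u.
g_2 = v^5 - 8v^4 - 38v^3 + 334v^2 - 192v, LT = v^5.
r = -1/2v^4 + 13/2v^3 - 43/2v^2 + 9v, LT = v^4.

S(g_2,r): lcm = v^5. S = 5v^4 - 81v^3 + 352v^2 - 192v.
  leading term v^4: subtract (-10)·r from 5v^4 - 81v^3 + 352v^2 - 192v → -16v^3 + 137v^2 - 102v
  leading term v^3: no divisor's leading term divides it; move -16v^3 to the remainder.
  leading term v^2: no divisor's leading term divides it; move 137v^2 to the remainder.
  leading term v: no divisor's leading term divides it; move -102v to the remainder.
  remainder -16v^3 + 137v^2 - 102v ≠ 0; add m_4 = -16v^3 + 137v^2 - 102v to the basis.

S(g_2,m_4): lcm = v^5. S = 9/16v^4 - 355/8v^3 + 334v^2 - 192v.
  leading term v^4: subtract (-9/8)·r from 9/16v^4 - 355/8v^3 + 334v^2 - 192v → -593/16v^3 + 4957/16v^2 - 1455/8v
  leading term v^3: subtract (593/256)·m_4 from -593/16v^3 + 4957/16v^2 - 1455/8v → -1929/256v^2 + 6963/128v
  leading term v^2: no divisor's leading term divides it; move -1929/256v^2 to the remainder.
  leading term v: no divisor's leading term divides it; move 6963/128v to the remainder.
  remainder -1929/256v^2 + 6963/128v ≠ 0; add m_5 = -1929/256v^2 + 6963/128v to the basis.

S(r,m_4): lcm = v^4. S = -71/16v^3 + 293/8v^2 - 18v.
  leading term v^3: subtract (71/256)·m_4 from -71/16v^3 + 293/8v^2 - 18v → -351/256v^2 + 1317/128v
  leading term v^2: subtract (117/643)·m_5 from -351/256v^2 + 1317/128v → 1005/2572v
  leading term v: no divisor's leading term divides it; move 1005/2572v to the remainder.
  remainder 1005/2572v ≠ 0; add m_6 = 1005/2572v to the basis.

The other S-polynomials (S(g_1,g_2), S(g_1,r), S(g_1,m_4), S(g_1,m_5), S(g_2,m_5), S(r,m_5), S(m_4,m_5), S(g_1,m_6), S(g_2,m_6), S(r,m_6), S(m_4,m_6), S(m_5,m_6)) all reduce to 0 modulo the current basis, so we have a Gröbner basis.
Inter-reduce: drop elements whose leading term is divisible by another's, tail-reduce, and make monic.
Reduced Gröbner basis: {u + 1, v}.
The reduced Gröbner basis of I + (p) is {u + 1, v} ≠ {1}, a proper ideal, so the enlarged system stays consistent: p is independent of I, with normal form -1/2v^4 + 13/2v^3 - 43/2v^2 + 9v.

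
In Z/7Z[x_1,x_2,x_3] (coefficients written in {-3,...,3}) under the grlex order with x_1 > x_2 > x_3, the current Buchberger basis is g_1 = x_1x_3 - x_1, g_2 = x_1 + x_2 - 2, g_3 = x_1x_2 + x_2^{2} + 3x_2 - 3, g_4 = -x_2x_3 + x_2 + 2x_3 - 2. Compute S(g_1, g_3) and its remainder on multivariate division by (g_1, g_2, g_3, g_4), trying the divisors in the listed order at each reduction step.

S(g_1, g_3) = -x_2^{2}x_3 - x_1x_2 - 3x_2x_3 + 3x_3; remainder on division = 2x_2 + 3.

lcm(LM(g_1), LM(g_3)) = x_1x_2x_3.
S = (lcm/LT(g_1))·g_1 − (lcm/LT(g_3))·g_3 = -x_2^{2}x_3 - x_1x_2 - 3x_2x_3 + 3x_3.
Reduce S modulo (g_1, g_2, g_3, g_4) in that order:
  leading term x_2^{2}x_3: subtract (x_2)·g_4 from -x_2^{2}x_3 - x_1x_2 - 3x_2x_3 + 3x_3 → -x_1x_2 - x_2^{2} + 2x_2x_3 + 2x_2 + 3x_3
  leading term x_1x_2: subtract (-x_2)·g_2 from -x_1x_2 - x_2^{2} + 2x_2x_3 + 2x_2 + 3x_3 → 2x_2x_3 + 3x_3
  leading term x_2x_3: subtract (-2)·g_4 from 2x_2x_3 + 3x_3 → 2x_2 + 3
  leading term x_2: no divisor's leading term divides it; move 2x_2 to the remainder.
  leading term 1: no divisor's leading term divides it; move 3 to the remainder.
The remainder 2x_2 + 3 is nonzero, so it would be added as the next basis element.
An S-polynomial is built so that the two leading terms cancel; whether anything survives reduction is exactly the Gröbner-basis criterion.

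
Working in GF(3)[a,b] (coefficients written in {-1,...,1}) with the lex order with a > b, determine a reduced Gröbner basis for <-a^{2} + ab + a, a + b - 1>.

f_1 = -a^{2} + ab + a, LT = a^{2}.
f_2 = a + b - 1, LT = a.

S(f_1,f_2): lcm = a^{2}. S = ab.
  leading term ab: subtract (b)·f_2 from ab → -b^{2} + b
  leading term b^{2}: no divisor's leading term divides it; move -b^{2} to the remainder.
  leading term b: no divisor's leading term divides it; move b to the remainder.
  remainder -b^{2} + b ≠ 0; add g_3 = -b^{2} + b to the basis.

S(f_1,g_3): leading monomials are coprime, so the S-polynomial reduces to 0 (Buchberger's first criterion).
S(f_2,g_3): leading monomials are coprime, so the S-polynomial reduces to 0 (Buchberger's first criterion).
Every S-polynomial of the final basis reduces to 0, so we have a Gröbner basis.
Inter-reduce: drop elements whose leading term is divisible by another's, tail-reduce, and make monic.

G = {a + b - 1, b^{2} - b}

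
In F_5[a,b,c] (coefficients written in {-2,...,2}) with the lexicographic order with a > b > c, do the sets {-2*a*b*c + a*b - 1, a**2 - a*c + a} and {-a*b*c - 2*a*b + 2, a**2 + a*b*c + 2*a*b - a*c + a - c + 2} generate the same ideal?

Equality of ideals is decidable: compute both reduced Gröbner bases (unique for the ordering) and check whether they agree.
Buchberger on the first generating set:
f_1 = -2*a*b*c + a*b - 1, LT = a*b*c.
f_2 = a**2 - a*c + a, LT = a**2.

S(f_1,f_2): lcm = a**2*b*c. S = 2*a**2*b + a*b*c**2 - a*b*c - 2*a.
  leading term a**2*b: subtract (2*b)·f_2 from 2*a**2*b + a*b*c**2 - a*b*c - 2*a → a*b*c**2 + a*b*c - 2*a*b - 2*a
  leading term a*b*c**2: subtract (2*c)·f_1 from a*b*c**2 + a*b*c - 2*a*b - 2*a → -a*b*c - 2*a*b - 2*a + 2*c
  leading term a*b*c: subtract (-2)·f_1 from -a*b*c - 2*a*b - 2*a + 2*c → -2*a + 2*c - 2
  leading term a: no divisor's leading term divides it; move -2*a to the remainder.
  leading term c: no divisor's leading term divides it; move 2*c to the remainder.
  leading term 1: no divisor's leading term divides it; move -2 to the remainder.
  remainder -2*a + 2*c - 2 ≠ 0; add g_3 = -2*a + 2*c - 2 to the basis.

S(f_1,g_3): lcm = a*b*c. S = 2*a*b + b*c**2 - b*c - 2.
  leading term a*b: subtract (-b)·g_3 from 2*a*b + b*c**2 - b*c - 2 → b*c**2 + b*c - 2*b - 2
  leading term b*c**2: no divisor's leading term divides it; move b*c**2 to the remainder.
  leading term b*c: no divisor's leading term divides it; move b*c to the remainder.
  leading term b: no divisor's leading term divides it; move -2*b to the remainder.
  leading term 1: no divisor's leading term divides it; move -2 to the remainder.
  remainder b*c**2 + b*c - 2*b - 2 ≠ 0; add g_4 = b*c**2 + b*c - 2*b - 2 to the basis.

The other S-polynomials (S(f_2,g_3), S(f_1,g_4), S(f_2,g_4), S(g_3,g_4)) all reduce to 0 modulo the current basis, so we have a Gröbner basis.
Inter-reduce: drop elements whose leading term is divisible by another's, tail-reduce, and make monic.
Reduced Gröbner basis: {a - c + 1, b*c**2 + b*c - 2*b - 2}.

Buchberger on the second generating set:
h_1 = -a*b*c - 2*a*b + 2, LT = a*b*c.
h_2 = a**2 + a*b*c + 2*a*b - a*c + a - c + 2, LT = a**2.

S(h_1,h_2): lcm = a**2*b*c. S = 2*a**2*b - a*b**2*c**2 - 2*a*b**2*c + a*b*c**2 - a*b*c - 2*a + b*c**2 - 2*b*c.
  leading term a**2*b: subtract (2*b)·h_2 from 2*a**2*b - a*b**2*c**2 - 2*a*b**2*c + a*b*c**2 - a*b*c - 2*a + b*c**2 - 2*b*c → -a*b**2*c**2 + a*b**2*c + a*b**2 + a*b*c**2 + a*b*c - 2*a*b - 2*a + b*c**2 + b
  leading term a*b**2*c**2: subtract (b*c)·h_1 from -a*b**2*c**2 + a*b**2*c + a*b**2 + a*b*c**2 + a*b*c - 2*a*b - 2*a + b*c**2 + b → -2*a*b**2*c + a*b**2 + a*b*c**2 + a*b*c - 2*a*b - 2*a + b*c**2 - 2*b*c + b
  leading term a*b**2*c: subtract (2*b)·h_1 from -2*a*b**2*c + a*b**2 + a*b*c**2 + a*b*c - 2*a*b - 2*a + b*c**2 - 2*b*c + b → a*b*c**2 + a*b*c - 2*a*b - 2*a + b*c**2 - 2*b*c + 2*b
  leading term a*b*c**2: subtract (-c)·h_1 from a*b*c**2 + a*b*c - 2*a*b - 2*a + b*c**2 - 2*b*c + 2*b → -a*b*c - 2*a*b - 2*a + b*c**2 - 2*b*c + 2*b + 2*c
  leading term a*b*c: subtract (1)·h_1 from -a*b*c - 2*a*b - 2*a + b*c**2 - 2*b*c + 2*b + 2*c → -2*a + b*c**2 - 2*b*c + 2*b + 2*c - 2
  leading term a: no divisor's leading term divides it; move -2*a to the remainder.
  leading term b*c**2: no divisor's leading term divides it; move b*c**2 to the remainder.
  leading term b*c: no divisor's leading term divides it; move -2*b*c to the remainder.
  leading term b: no divisor's leading term divides it; move 2*b to the remainder.
  leading term c: no divisor's leading term divides it; move 2*c to the remainder.
  leading term 1: no divisor's leading term divides it; move -2 to the remainder.
  remainder -2*a + b*c**2 - 2*b*c + 2*b + 2*c - 2 ≠ 0; add k_3 = -2*a + b*c**2 - 2*b*c + 2*b + 2*c - 2 to the basis.

S(h_1,k_3): lcm = a*b*c. S = 2*a*b - 2*b**2*c**3 - b**2*c**2 + b**2*c + b*c**2 - b*c - 2.
  leading term a*b: subtract (-b)·k_3 from 2*a*b - 2*b**2*c**3 - b**2*c**2 + b**2*c + b*c**2 - b*c - 2 → -2*b**2*c**3 - b**2*c + 2*b**2 + b*c**2 + b*c - 2*b - 2
  leading term b**2*c**3: no divisor's leading term divides it; move -2*b**2*c**3 to the remainder.
  leading term b**2*c: no divisor's leading term divides it; move -b**2*c to the remainder.
  leading term b**2: no divisor's leading term divides it; move 2*b**2 to the remainder.
  leading term b*c**2: no divisor's leading term divides it; move b*c**2 to the remainder.
  leading term b*c: no divisor's leading term divides it; move b*c to the remainder.
  leading term b: no divisor's leading term divides it; move -2*b to the remainder.
  leading term 1: no divisor's leading term divides it; move -2 to the remainder.
  remainder -2*b**2*c**3 - b**2*c + 2*b**2 + b*c**2 + b*c - 2*b - 2 ≠ 0; add k_4 = -2*b**2*c**3 - b**2*c + 2*b**2 + b*c**2 + b*c - 2*b - 2 to the basis.

The other S-polynomials (S(h_2,k_3), S(h_1,k_4), S(h_2,k_4), S(k_3,k_4)) all reduce to 0 modulo the current basis, so we have a Gröbner basis.
Inter-reduce: drop elements whose leading term is divisible by another's, tail-reduce, and make monic.
Reduced Gröbner basis: {a + 2*b*c**2 + b*c - b - c + 1, b**2*c**3 - 2*b**2*c - b**2 + 2*b*c**2 + 2*b*c + b + 1}.

These differ, so the ideals are not equal.

No, the ideals differ.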